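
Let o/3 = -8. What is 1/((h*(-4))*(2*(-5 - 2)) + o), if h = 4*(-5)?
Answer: -1/1144 ≈ -0.00087413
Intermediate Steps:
h = -20
o = -24 (o = 3*(-8) = -24)
1/((h*(-4))*(2*(-5 - 2)) + o) = 1/((-20*(-4))*(2*(-5 - 2)) - 24) = 1/(80*(2*(-7)) - 24) = 1/(80*(-14) - 24) = 1/(-1120 - 24) = 1/(-1144) = -1/1144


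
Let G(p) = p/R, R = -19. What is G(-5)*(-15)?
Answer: -75/19 ≈ -3.9474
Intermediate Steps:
G(p) = -p/19 (G(p) = p/(-19) = p*(-1/19) = -p/19)
G(-5)*(-15) = -1/19*(-5)*(-15) = (5/19)*(-15) = -75/19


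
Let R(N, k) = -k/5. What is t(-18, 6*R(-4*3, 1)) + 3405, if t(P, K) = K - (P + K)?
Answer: 3423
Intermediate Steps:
R(N, k) = -k/5
t(P, K) = -P (t(P, K) = K - (K + P) = K + (-K - P) = -P)
t(-18, 6*R(-4*3, 1)) + 3405 = -1*(-18) + 3405 = 18 + 3405 = 3423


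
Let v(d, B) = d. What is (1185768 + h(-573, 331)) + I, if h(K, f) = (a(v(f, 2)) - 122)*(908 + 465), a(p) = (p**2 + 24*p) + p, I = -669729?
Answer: 162137361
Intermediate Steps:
a(p) = p**2 + 25*p
h(K, f) = -167506 + 1373*f*(25 + f) (h(K, f) = (f*(25 + f) - 122)*(908 + 465) = (-122 + f*(25 + f))*1373 = -167506 + 1373*f*(25 + f))
(1185768 + h(-573, 331)) + I = (1185768 + (-167506 + 1373*331*(25 + 331))) - 669729 = (1185768 + (-167506 + 1373*331*356)) - 669729 = (1185768 + (-167506 + 161788828)) - 669729 = (1185768 + 161621322) - 669729 = 162807090 - 669729 = 162137361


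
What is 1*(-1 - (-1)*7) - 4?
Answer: 2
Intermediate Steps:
1*(-1 - (-1)*7) - 4 = 1*(-1 - 1*(-7)) - 4 = 1*(-1 + 7) - 4 = 1*6 - 4 = 6 - 4 = 2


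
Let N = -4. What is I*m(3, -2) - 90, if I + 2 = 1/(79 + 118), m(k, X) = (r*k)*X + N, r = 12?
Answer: 12138/197 ≈ 61.614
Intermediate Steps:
m(k, X) = -4 + 12*X*k (m(k, X) = (12*k)*X - 4 = 12*X*k - 4 = -4 + 12*X*k)
I = -393/197 (I = -2 + 1/(79 + 118) = -2 + 1/197 = -393/197 ≈ -1.9949)
I*m(3, -2) - 90 = -393*(-4 + 12*(-2)*3)/197 - 90 = -393*(-4 - 72)/197 - 90 = -393/197*(-76) - 90 = 29868/197 - 90 = 12138/197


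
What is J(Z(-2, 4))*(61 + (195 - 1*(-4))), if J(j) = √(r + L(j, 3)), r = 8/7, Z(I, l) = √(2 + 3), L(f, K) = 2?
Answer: 260*√154/7 ≈ 460.93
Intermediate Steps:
Z(I, l) = √5
r = 8/7 (r = 8*(⅐) = 8/7 ≈ 1.1429)
J(j) = √154/7 (J(j) = √(8/7 + 2) = √(22/7) = √154/7)
J(Z(-2, 4))*(61 + (195 - 1*(-4))) = (√154/7)*(61 + (195 - 1*(-4))) = (√154/7)*(61 + (195 + 4)) = (√154/7)*(61 + 199) = (√154/7)*260 = 260*√154/7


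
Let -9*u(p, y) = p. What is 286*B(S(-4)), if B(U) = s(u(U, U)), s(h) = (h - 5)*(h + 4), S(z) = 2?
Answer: -457028/81 ≈ -5642.3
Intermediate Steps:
u(p, y) = -p/9
s(h) = (-5 + h)*(4 + h)
B(U) = -20 + U/9 + U²/81 (B(U) = -20 + (-U/9)² - (-1)*U/9 = -20 + U²/81 + U/9 = -20 + U/9 + U²/81)
286*B(S(-4)) = 286*(-20 + (⅑)*2 + (1/81)*2²) = 286*(-20 + 2/9 + (1/81)*4) = 286*(-20 + 2/9 + 4/81) = 286*(-1598/81) = -457028/81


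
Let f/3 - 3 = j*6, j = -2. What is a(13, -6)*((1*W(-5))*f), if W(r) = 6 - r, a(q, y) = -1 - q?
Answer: 4158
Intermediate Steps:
f = -27 (f = 9 + 3*(-2*6) = 9 + 3*(-12) = 9 - 36 = -27)
a(13, -6)*((1*W(-5))*f) = (-1 - 1*13)*((1*(6 - 1*(-5)))*(-27)) = (-1 - 13)*((1*(6 + 5))*(-27)) = -14*1*11*(-27) = -154*(-27) = -14*(-297) = 4158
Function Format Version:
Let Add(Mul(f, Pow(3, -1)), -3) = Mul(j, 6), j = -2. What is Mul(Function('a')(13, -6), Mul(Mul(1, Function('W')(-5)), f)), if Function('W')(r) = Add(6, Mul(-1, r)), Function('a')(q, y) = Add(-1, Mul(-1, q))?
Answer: 4158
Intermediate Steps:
f = -27 (f = Add(9, Mul(3, Mul(-2, 6))) = Add(9, Mul(3, -12)) = Add(9, -36) = -27)
Mul(Function('a')(13, -6), Mul(Mul(1, Function('W')(-5)), f)) = Mul(Add(-1, Mul(-1, 13)), Mul(Mul(1, Add(6, Mul(-1, -5))), -27)) = Mul(Add(-1, -13), Mul(Mul(1, Add(6, 5)), -27)) = Mul(-14, Mul(Mul(1, 11), -27)) = Mul(-14, Mul(11, -27)) = Mul(-14, -297) = 4158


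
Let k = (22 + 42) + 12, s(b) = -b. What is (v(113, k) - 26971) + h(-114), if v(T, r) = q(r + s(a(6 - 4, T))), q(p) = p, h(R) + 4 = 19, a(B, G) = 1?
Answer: -26881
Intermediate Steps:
h(R) = 15 (h(R) = -4 + 19 = 15)
k = 76 (k = 64 + 12 = 76)
v(T, r) = -1 + r (v(T, r) = r - 1*1 = r - 1 = -1 + r)
(v(113, k) - 26971) + h(-114) = ((-1 + 76) - 26971) + 15 = (75 - 26971) + 15 = -26896 + 15 = -26881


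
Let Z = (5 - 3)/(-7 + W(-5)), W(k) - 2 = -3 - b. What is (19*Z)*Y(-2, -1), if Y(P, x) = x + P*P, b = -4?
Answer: -57/2 ≈ -28.500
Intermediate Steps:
Y(P, x) = x + P²
W(k) = 3 (W(k) = 2 + (-3 - 1*(-4)) = 2 + (-3 + 4) = 2 + 1 = 3)
Z = -½ (Z = (5 - 3)/(-7 + 3) = 2/(-4) = 2*(-¼) = -½ ≈ -0.50000)
(19*Z)*Y(-2, -1) = (19*(-½))*(-1 + (-2)²) = -19*(-1 + 4)/2 = -19/2*3 = -57/2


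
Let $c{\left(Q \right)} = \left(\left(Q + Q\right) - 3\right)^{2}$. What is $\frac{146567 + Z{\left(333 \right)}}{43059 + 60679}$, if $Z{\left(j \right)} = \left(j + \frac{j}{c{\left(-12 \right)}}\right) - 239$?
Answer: $\frac{5939789}{4201389} \approx 1.4138$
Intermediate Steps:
$c{\left(Q \right)} = \left(-3 + 2 Q\right)^{2}$ ($c{\left(Q \right)} = \left(2 Q - 3\right)^{2} = \left(-3 + 2 Q\right)^{2}$)
$Z{\left(j \right)} = -239 + \frac{730 j}{729}$ ($Z{\left(j \right)} = \left(j + \frac{j}{\left(-3 + 2 \left(-12\right)\right)^{2}}\right) - 239 = \left(j + \frac{j}{\left(-3 - 24\right)^{2}}\right) - 239 = \left(j + \frac{j}{\left(-27\right)^{2}}\right) - 239 = \left(j + \frac{j}{729}\right) - 239 = \frac{730 j}{729} - 239 = -239 + \frac{730 j}{729}$)
$\frac{146567 + Z{\left(333 \right)}}{43059 + 60679} = \frac{146567 + \left(-239 + \frac{730}{729} \cdot 333\right)}{43059 + 60679} = \frac{146567 + \left(-239 + \frac{27010}{81}\right)}{103738} = \left(146567 + \frac{7651}{81}\right) \frac{1}{103738} = \frac{11879578}{81} \cdot \frac{1}{103738} = \frac{5939789}{4201389}$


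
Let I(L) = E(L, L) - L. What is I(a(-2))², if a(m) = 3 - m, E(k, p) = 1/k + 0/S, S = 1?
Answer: 576/25 ≈ 23.040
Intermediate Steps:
E(k, p) = 1/k (E(k, p) = 1/k + 0/1 = 1/k + 0*1 = 1/k + 0 = 1/k)
I(L) = 1/L - L
I(a(-2))² = (1/(3 - 1*(-2)) - (3 - 1*(-2)))² = (1/(3 + 2) - (3 + 2))² = (1/5 - 1*5)² = (⅕ - 5)² = (-24/5)² = 576/25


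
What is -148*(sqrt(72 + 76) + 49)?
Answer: -7252 - 296*sqrt(37) ≈ -9052.5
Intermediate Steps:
-148*(sqrt(72 + 76) + 49) = -148*(sqrt(148) + 49) = -148*(2*sqrt(37) + 49) = -148*(49 + 2*sqrt(37)) = -7252 - 296*sqrt(37)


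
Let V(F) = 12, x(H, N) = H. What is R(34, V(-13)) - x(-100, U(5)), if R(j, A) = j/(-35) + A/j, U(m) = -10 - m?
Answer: 59132/595 ≈ 99.381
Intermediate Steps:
R(j, A) = -j/35 + A/j (R(j, A) = j*(-1/35) + A/j = -j/35 + A/j)
R(34, V(-13)) - x(-100, U(5)) = (-1/35*34 + 12/34) - 1*(-100) = (-34/35 + 12*(1/34)) + 100 = (-34/35 + 6/17) + 100 = -368/595 + 100 = 59132/595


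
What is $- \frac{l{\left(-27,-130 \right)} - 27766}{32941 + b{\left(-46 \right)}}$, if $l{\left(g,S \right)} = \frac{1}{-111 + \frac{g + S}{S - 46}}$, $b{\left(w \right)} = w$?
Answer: $\frac{2502686}{2964987} \approx 0.84408$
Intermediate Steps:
$l{\left(g,S \right)} = \frac{1}{-111 + \frac{S + g}{-46 + S}}$
$- \frac{l{\left(-27,-130 \right)} - 27766}{32941 + b{\left(-46 \right)}} = - \frac{\frac{-46 - 130}{5106 - 27 - -14300} - 27766}{32941 - 46} = - \frac{\frac{1}{5106 - 27 + 14300} \left(-176\right) - 27766}{32895} = - \frac{\frac{1}{19379} \left(-176\right) - 27766}{32895} = - \frac{- \frac{176}{19379} - 27766}{32895} = - \frac{-538077490}{19379 \cdot 32895} = \left(-1\right) \left(- \frac{2502686}{2964987}\right) = \frac{2502686}{2964987}$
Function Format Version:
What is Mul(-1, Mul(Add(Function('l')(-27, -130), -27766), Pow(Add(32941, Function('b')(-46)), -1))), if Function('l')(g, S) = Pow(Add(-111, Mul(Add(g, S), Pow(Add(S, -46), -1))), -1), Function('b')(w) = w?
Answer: Rational(2502686, 2964987) ≈ 0.84408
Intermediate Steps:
Function('l')(g, S) = Pow(Add(-111, Mul(Pow(Add(-46, S), -1), Add(S, g))), -1) (Function('l')(g, S) = Pow(Add(-111, Mul(Add(S, g), Pow(Add(-46, S), -1))), -1) = Pow(Add(-111, Mul(Pow(Add(-46, S), -1), Add(S, g))), -1))
Mul(-1, Mul(Add(Function('l')(-27, -130), -27766), Pow(Add(32941, Function('b')(-46)), -1))) = Mul(-1, Mul(Add(Mul(Pow(Add(5106, -27, Mul(-110, -130)), -1), Add(-46, -130)), -27766), Pow(Add(32941, -46), -1))) = Mul(-1, Mul(Add(Mul(Pow(Add(5106, -27, 14300), -1), -176), -27766), Pow(32895, -1))) = Mul(-1, Mul(Add(Mul(Pow(19379, -1), -176), -27766), Rational(1, 32895))) = Mul(-1, Mul(Add(Mul(Rational(1, 19379), -176), -27766), Rational(1, 32895))) = Mul(-1, Mul(Add(Rational(-176, 19379), -27766), Rational(1, 32895))) = Mul(-1, Mul(Rational(-538077490, 19379), Rational(1, 32895))) = Mul(-1, Rational(-2502686, 2964987)) = Rational(2502686, 2964987)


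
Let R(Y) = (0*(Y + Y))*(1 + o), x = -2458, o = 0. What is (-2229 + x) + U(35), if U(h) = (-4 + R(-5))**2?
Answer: -4671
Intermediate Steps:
R(Y) = 0 (R(Y) = (0*(Y + Y))*(1 + 0) = (0*(2*Y))*1 = 0*1 = 0)
U(h) = 16 (U(h) = (-4 + 0)**2 = (-4)**2 = 16)
(-2229 + x) + U(35) = (-2229 - 2458) + 16 = -4687 + 16 = -4671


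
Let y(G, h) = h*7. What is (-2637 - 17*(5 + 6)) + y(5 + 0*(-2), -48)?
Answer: -3160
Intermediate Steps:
y(G, h) = 7*h
(-2637 - 17*(5 + 6)) + y(5 + 0*(-2), -48) = (-2637 - 17*(5 + 6)) + 7*(-48) = (-2637 - 17*11) - 336 = (-2637 - 187) - 336 = -2824 - 336 = -3160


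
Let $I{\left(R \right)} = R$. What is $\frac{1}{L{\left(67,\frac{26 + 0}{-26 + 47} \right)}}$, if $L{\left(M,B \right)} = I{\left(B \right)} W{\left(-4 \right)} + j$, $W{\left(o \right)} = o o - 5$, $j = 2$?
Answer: $\frac{21}{328} \approx 0.064024$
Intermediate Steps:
$W{\left(o \right)} = -5 + o^{2}$ ($W{\left(o \right)} = o^{2} - 5 = -5 + o^{2}$)
$L{\left(M,B \right)} = 2 + 11 B$ ($L{\left(M,B \right)} = B \left(-5 + \left(-4\right)^{2}\right) + 2 = B \left(-5 + 16\right) + 2 = B 11 + 2 = 11 B + 2 = 2 + 11 B$)
$\frac{1}{L{\left(67,\frac{26 + 0}{-26 + 47} \right)}} = \frac{1}{2 + 11 \frac{26 + 0}{-26 + 47}} = \frac{1}{2 + 11 \cdot \frac{26}{21}} = \frac{1}{2 + \frac{286}{21}} = \frac{1}{\frac{328}{21}} = \frac{21}{328}$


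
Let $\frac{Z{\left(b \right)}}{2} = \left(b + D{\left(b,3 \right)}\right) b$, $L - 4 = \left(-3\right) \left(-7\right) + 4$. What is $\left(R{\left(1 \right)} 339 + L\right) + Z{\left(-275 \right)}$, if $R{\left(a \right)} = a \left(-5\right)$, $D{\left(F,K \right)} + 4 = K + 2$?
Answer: $149034$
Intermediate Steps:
$D{\left(F,K \right)} = -2 + K$ ($D{\left(F,K \right)} = -4 + \left(K + 2\right) = -4 + \left(2 + K\right) = -2 + K$)
$L = 29$ ($L = 4 + \left(\left(-3\right) \left(-7\right) + 4\right) = 4 + \left(21 + 4\right) = 4 + 25 = 29$)
$R{\left(a \right)} = - 5 a$
$Z{\left(b \right)} = 2 b \left(1 + b\right)$ ($Z{\left(b \right)} = 2 \left(b + \left(-2 + 3\right)\right) b = 2 \left(b + 1\right) b = 2 \left(1 + b\right) b = 2 b \left(1 + b\right)$)
$\left(R{\left(1 \right)} 339 + L\right) + Z{\left(-275 \right)} = \left(\left(-5\right) 1 \cdot 339 + 29\right) + 2 \left(-275\right) \left(1 - 275\right) = \left(\left(-5\right) 339 + 29\right) + 2 \left(-275\right) \left(-274\right) = \left(-1695 + 29\right) + 150700 = -1666 + 150700 = 149034$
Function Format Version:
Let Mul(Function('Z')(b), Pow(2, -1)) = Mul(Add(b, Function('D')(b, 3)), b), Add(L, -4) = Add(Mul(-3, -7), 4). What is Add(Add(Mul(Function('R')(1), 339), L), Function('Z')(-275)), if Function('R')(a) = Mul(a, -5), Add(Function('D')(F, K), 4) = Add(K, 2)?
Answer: 149034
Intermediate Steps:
Function('D')(F, K) = Add(-2, K) (Function('D')(F, K) = Add(-4, Add(K, 2)) = Add(-4, Add(2, K)) = Add(-2, K))
L = 29 (L = Add(4, Add(Mul(-3, -7), 4)) = Add(4, Add(21, 4)) = Add(4, 25) = 29)
Function('R')(a) = Mul(-5, a)
Function('Z')(b) = Mul(2, b, Add(1, b)) (Function('Z')(b) = Mul(2, Mul(Add(b, Add(-2, 3)), b)) = Mul(2, Mul(Add(b, 1), b)) = Mul(2, Mul(Add(1, b), b)) = Mul(2, Mul(b, Add(1, b))) = Mul(2, b, Add(1, b)))
Add(Add(Mul(Function('R')(1), 339), L), Function('Z')(-275)) = Add(Add(Mul(Mul(-5, 1), 339), 29), Mul(2, -275, Add(1, -275))) = Add(Add(Mul(-5, 339), 29), Mul(2, -275, -274)) = Add(Add(-1695, 29), 150700) = Add(-1666, 150700) = 149034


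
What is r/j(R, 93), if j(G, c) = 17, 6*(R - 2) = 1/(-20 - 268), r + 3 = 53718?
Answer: 53715/17 ≈ 3159.7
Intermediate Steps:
r = 53715 (r = -3 + 53718 = 53715)
R = 3455/1728 (R = 2 + 1/(6*(-20 - 268)) = 2 + (⅙)/(-288) = 2 + (⅙)*(-1/288) = 2 - 1/1728 = 3455/1728 ≈ 1.9994)
r/j(R, 93) = 53715/17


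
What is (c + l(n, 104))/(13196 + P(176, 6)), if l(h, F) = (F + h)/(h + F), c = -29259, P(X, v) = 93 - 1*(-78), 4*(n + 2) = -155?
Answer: -29258/13367 ≈ -2.1888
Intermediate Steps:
n = -163/4 (n = -2 + (¼)*(-155) = -2 - 155/4 = -163/4 ≈ -40.750)
P(X, v) = 171 (P(X, v) = 93 + 78 = 171)
l(h, F) = 1 (l(h, F) = (F + h)/(F + h) = 1)
(c + l(n, 104))/(13196 + P(176, 6)) = (-29259 + 1)/(13196 + 171) = -29258/13367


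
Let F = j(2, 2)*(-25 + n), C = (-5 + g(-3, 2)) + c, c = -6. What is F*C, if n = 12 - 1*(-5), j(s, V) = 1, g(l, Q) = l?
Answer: 112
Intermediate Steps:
n = 17 (n = 12 + 5 = 17)
C = -14 (C = (-5 - 3) - 6 = -8 - 6 = -14)
F = -8 (F = 1*(-25 + 17) = 1*(-8) = -8)
F*C = -8*(-14) = 112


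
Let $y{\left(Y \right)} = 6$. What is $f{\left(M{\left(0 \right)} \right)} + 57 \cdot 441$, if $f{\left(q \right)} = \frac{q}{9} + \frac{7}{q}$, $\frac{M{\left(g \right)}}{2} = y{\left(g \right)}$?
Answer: $\frac{301667}{12} \approx 25139.0$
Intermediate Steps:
$M{\left(g \right)} = 12$ ($M{\left(g \right)} = 2 \cdot 6 = 12$)
$f{\left(q \right)} = \frac{7}{q} + \frac{q}{9}$ ($f{\left(q \right)} = q \frac{1}{9} + \frac{7}{q} = \frac{q}{9} + \frac{7}{q} = \frac{7}{q} + \frac{q}{9}$)
$f{\left(M{\left(0 \right)} \right)} + 57 \cdot 441 = \left(\frac{7}{12} + \frac{1}{9} \cdot 12\right) + 57 \cdot 441 = \left(7 \cdot \frac{1}{12} + \frac{4}{3}\right) + 25137 = \left(\frac{7}{12} + \frac{4}{3}\right) + 25137 = \frac{23}{12} + 25137 = \frac{301667}{12}$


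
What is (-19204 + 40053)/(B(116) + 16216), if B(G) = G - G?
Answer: 20849/16216 ≈ 1.2857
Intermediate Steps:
B(G) = 0
(-19204 + 40053)/(B(116) + 16216) = (-19204 + 40053)/(0 + 16216) = 20849/16216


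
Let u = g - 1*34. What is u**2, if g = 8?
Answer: 676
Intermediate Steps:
u = -26 (u = 8 - 1*34 = 8 - 34 = -26)
u**2 = (-26)**2 = 676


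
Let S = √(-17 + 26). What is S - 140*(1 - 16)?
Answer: 2103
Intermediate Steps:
S = 3 (S = √9 = 3)
S - 140*(1 - 16) = 3 - 140*(1 - 16) = 3 - 140*(-15) = 3 + 2100 = 2103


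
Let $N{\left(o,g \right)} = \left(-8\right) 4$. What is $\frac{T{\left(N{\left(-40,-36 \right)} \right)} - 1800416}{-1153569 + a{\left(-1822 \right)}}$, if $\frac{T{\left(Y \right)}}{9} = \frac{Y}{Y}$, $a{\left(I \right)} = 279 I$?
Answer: $\frac{1800407}{1661907} \approx 1.0833$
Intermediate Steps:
$N{\left(o,g \right)} = -32$
$T{\left(Y \right)} = 9$ ($T{\left(Y \right)} = 9 \frac{Y}{Y} = 9 \cdot 1 = 9$)
$\frac{T{\left(N{\left(-40,-36 \right)} \right)} - 1800416}{-1153569 + a{\left(-1822 \right)}} = \frac{9 - 1800416}{-1153569 + 279 \left(-1822\right)} = - \frac{1800407}{-1153569 - 508338} = - \frac{1800407}{-1661907} = \left(-1800407\right) \left(- \frac{1}{1661907}\right) = \frac{1800407}{1661907}$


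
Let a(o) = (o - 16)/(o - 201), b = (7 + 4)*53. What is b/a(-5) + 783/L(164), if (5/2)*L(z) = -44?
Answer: 10486409/1848 ≈ 5674.5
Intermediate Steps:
b = 583 (b = 11*53 = 583)
L(z) = -88/5 (L(z) = (⅖)*(-44) = -88/5)
a(o) = (-16 + o)/(-201 + o)
b/a(-5) + 783/L(164) = 583/(((-16 - 5)/(-201 - 5))) + 783/(-88/5) = 583/((-21/(-206))) + 783*(-5/88) = 583/((-1/206*(-21))) - 3915/88 = 583/(21/206) - 3915/88 = 583*(206/21) - 3915/88 = 120098/21 - 3915/88 = 10486409/1848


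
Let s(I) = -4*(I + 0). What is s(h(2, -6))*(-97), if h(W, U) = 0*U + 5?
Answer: 1940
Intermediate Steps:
h(W, U) = 5 (h(W, U) = 0 + 5 = 5)
s(I) = -4*I
s(h(2, -6))*(-97) = -4*5*(-97) = -20*(-97) = 1940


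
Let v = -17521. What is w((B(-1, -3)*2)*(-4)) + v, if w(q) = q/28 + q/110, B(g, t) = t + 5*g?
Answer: -6744481/385 ≈ -17518.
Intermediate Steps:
w(q) = 69*q/1540 (w(q) = q*(1/28) + q*(1/110) = q/28 + q/110 = 69*q/1540)
w((B(-1, -3)*2)*(-4)) + v = 69*(((-3 + 5*(-1))*2)*(-4))/1540 - 17521 = 69*(((-3 - 5)*2)*(-4))/1540 - 17521 = 69*(-8*2*(-4))/1540 - 17521 = 69*(-16*(-4))/1540 - 17521 = (69/1540)*64 - 17521 = 1104/385 - 17521 = -6744481/385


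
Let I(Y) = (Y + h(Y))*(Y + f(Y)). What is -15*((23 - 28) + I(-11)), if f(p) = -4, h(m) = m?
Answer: -4875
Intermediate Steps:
I(Y) = 2*Y*(-4 + Y) (I(Y) = (Y + Y)*(Y - 4) = (2*Y)*(-4 + Y) = 2*Y*(-4 + Y))
-15*((23 - 28) + I(-11)) = -15*((23 - 28) + 2*(-11)*(-4 - 11)) = -15*(-5 + 2*(-11)*(-15)) = -15*(-5 + 330) = -15*325 = -4875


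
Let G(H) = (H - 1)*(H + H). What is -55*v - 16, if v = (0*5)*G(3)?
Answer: -16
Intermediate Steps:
G(H) = 2*H*(-1 + H) (G(H) = (-1 + H)*(2*H) = 2*H*(-1 + H))
v = 0 (v = (0*5)*(2*3*(-1 + 3)) = 0*(2*3*2) = 0*12 = 0)
-55*v - 16 = -55*0 - 16 = 0 - 16 = -16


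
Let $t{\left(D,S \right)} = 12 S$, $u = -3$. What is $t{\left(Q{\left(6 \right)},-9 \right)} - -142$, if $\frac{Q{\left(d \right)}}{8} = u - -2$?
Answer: $34$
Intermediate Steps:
$Q{\left(d \right)} = -8$ ($Q{\left(d \right)} = 8 \left(-3 - -2\right) = 8 \left(-3 + 2\right) = 8 \left(-1\right) = -8$)
$t{\left(Q{\left(6 \right)},-9 \right)} - -142 = 12 \left(-9\right) - -142 = -108 + 142 = 34$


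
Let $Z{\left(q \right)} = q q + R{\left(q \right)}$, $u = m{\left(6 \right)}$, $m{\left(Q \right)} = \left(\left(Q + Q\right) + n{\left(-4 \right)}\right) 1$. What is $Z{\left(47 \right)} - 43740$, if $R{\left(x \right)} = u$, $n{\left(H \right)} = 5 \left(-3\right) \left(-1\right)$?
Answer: $-41504$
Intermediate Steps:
$n{\left(H \right)} = 15$ ($n{\left(H \right)} = \left(-15\right) \left(-1\right) = 15$)
$m{\left(Q \right)} = 15 + 2 Q$ ($m{\left(Q \right)} = \left(\left(Q + Q\right) + 15\right) 1 = \left(2 Q + 15\right) 1 = \left(15 + 2 Q\right) 1 = 15 + 2 Q$)
$u = 27$ ($u = 15 + 2 \cdot 6 = 15 + 12 = 27$)
$R{\left(x \right)} = 27$
$Z{\left(q \right)} = 27 + q^{2}$ ($Z{\left(q \right)} = q q + 27 = q^{2} + 27 = 27 + q^{2}$)
$Z{\left(47 \right)} - 43740 = \left(27 + 47^{2}\right) - 43740 = \left(27 + 2209\right) - 43740 = 2236 - 43740 = -41504$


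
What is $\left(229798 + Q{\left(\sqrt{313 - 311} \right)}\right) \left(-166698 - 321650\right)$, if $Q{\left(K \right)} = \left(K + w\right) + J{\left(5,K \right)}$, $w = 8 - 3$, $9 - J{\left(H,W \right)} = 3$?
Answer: $-112226765532 - 488348 \sqrt{2} \approx -1.1223 \cdot 10^{11}$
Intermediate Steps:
$J{\left(H,W \right)} = 6$ ($J{\left(H,W \right)} = 9 - 3 = 6$)
$w = 5$ ($w = 8 - 3 = 5$)
$Q{\left(K \right)} = 11 + K$ ($Q{\left(K \right)} = \left(K + 5\right) + 6 = \left(5 + K\right) + 6 = 11 + K$)
$\left(229798 + Q{\left(\sqrt{313 - 311} \right)}\right) \left(-166698 - 321650\right) = \left(229798 + \left(11 + \sqrt{313 - 311}\right)\right) \left(-166698 - 321650\right) = \left(229798 + \left(11 + \sqrt{2}\right)\right) \left(-488348\right) = \left(229809 + \sqrt{2}\right) \left(-488348\right) = -112226765532 - 488348 \sqrt{2}$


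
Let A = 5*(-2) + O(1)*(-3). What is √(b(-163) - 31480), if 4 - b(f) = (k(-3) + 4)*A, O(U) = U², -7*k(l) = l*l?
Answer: I*√1540595/7 ≈ 177.32*I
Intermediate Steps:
k(l) = -l²/7 (k(l) = -l*l/7 = -l²/7)
A = -13 (A = 5*(-2) + 1²*(-3) = -10 + 1*(-3) = -10 - 3 = -13)
b(f) = 275/7 (b(f) = 4 - (-⅐*(-3)² + 4)*(-13) = 4 - (-⅐*9 + 4)*(-13) = 4 - (-9/7 + 4)*(-13) = 4 - 19*(-13)/7 = 4 - 1*(-247/7) = 4 + 247/7 = 275/7)
√(b(-163) - 31480) = √(275/7 - 31480) = √(-220085/7) = I*√1540595/7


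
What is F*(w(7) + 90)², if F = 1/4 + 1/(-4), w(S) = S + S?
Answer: 0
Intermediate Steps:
w(S) = 2*S
F = 0 (F = 1*(¼) + 1*(-¼) = ¼ - ¼ = 0)
F*(w(7) + 90)² = 0*(2*7 + 90)² = 0*(14 + 90)² = 0*104² = 0*10816 = 0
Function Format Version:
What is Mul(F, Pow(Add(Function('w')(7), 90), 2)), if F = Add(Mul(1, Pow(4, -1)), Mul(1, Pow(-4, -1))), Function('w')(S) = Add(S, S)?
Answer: 0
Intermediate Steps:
Function('w')(S) = Mul(2, S)
F = 0 (F = Add(Mul(1, Rational(1, 4)), Mul(1, Rational(-1, 4))) = Add(Rational(1, 4), Rational(-1, 4)) = 0)
Mul(F, Pow(Add(Function('w')(7), 90), 2)) = Mul(0, Pow(Add(Mul(2, 7), 90), 2)) = Mul(0, Pow(Add(14, 90), 2)) = Mul(0, Pow(104, 2)) = Mul(0, 10816) = 0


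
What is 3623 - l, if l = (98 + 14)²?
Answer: -8921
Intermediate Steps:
l = 12544 (l = 112² = 12544)
3623 - l = 3623 - 1*12544 = 3623 - 12544 = -8921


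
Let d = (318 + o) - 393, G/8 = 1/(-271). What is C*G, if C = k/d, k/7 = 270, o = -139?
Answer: 7560/28997 ≈ 0.26072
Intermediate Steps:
k = 1890 (k = 7*270 = 1890)
G = -8/271 (G = 8/(-271) = 8*(-1/271) = -8/271 ≈ -0.029520)
d = -214 (d = (318 - 139) - 393 = 179 - 393 = -214)
C = -945/107 (C = 1890/(-214) = 1890*(-1/214) = -945/107 ≈ -8.8318)
C*G = -945/107*(-8/271) = 7560/28997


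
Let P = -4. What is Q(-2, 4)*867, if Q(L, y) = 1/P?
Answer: -867/4 ≈ -216.75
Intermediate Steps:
Q(L, y) = -¼ (Q(L, y) = 1/(-4) = -¼)
Q(-2, 4)*867 = -¼*867 = -867/4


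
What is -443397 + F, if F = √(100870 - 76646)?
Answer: -443397 + 4*√1514 ≈ -4.4324e+5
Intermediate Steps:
F = 4*√1514 (F = √24224 = 4*√1514 ≈ 155.64)
-443397 + F = -443397 + 4*√1514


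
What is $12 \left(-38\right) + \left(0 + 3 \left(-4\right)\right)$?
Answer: $-468$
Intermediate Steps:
$12 \left(-38\right) + \left(0 + 3 \left(-4\right)\right) = -456 + \left(0 - 12\right) = -456 - 12 = -468$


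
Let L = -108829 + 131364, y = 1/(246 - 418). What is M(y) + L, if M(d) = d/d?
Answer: 22536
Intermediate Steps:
y = -1/172 (y = 1/(-172) = -1/172 ≈ -0.0058140)
M(d) = 1
L = 22535
M(y) + L = 1 + 22535 = 22536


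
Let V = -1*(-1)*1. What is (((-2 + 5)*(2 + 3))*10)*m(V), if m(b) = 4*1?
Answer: 600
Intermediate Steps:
V = 1 (V = 1*1 = 1)
m(b) = 4
(((-2 + 5)*(2 + 3))*10)*m(V) = (((-2 + 5)*(2 + 3))*10)*4 = ((3*5)*10)*4 = (15*10)*4 = 150*4 = 600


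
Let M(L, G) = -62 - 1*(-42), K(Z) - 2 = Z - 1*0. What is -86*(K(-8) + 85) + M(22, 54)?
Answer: -6814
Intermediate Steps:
K(Z) = 2 + Z (K(Z) = 2 + (Z - 1*0) = 2 + (Z + 0) = 2 + Z)
M(L, G) = -20 (M(L, G) = -62 + 42 = -20)
-86*(K(-8) + 85) + M(22, 54) = -86*((2 - 8) + 85) - 20 = -86*(-6 + 85) - 20 = -86*79 - 20 = -6794 - 20 = -6814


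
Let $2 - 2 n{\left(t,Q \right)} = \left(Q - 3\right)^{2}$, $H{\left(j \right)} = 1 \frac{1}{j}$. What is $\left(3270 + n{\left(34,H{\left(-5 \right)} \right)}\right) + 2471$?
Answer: $\frac{143422}{25} \approx 5736.9$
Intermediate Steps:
$H{\left(j \right)} = \frac{1}{j}$
$n{\left(t,Q \right)} = 1 - \frac{\left(-3 + Q\right)^{2}}{2}$ ($n{\left(t,Q \right)} = 1 - \frac{\left(Q - 3\right)^{2}}{2} = 1 - \frac{\left(-3 + Q\right)^{2}}{2}$)
$\left(3270 + n{\left(34,H{\left(-5 \right)} \right)}\right) + 2471 = \left(3270 + \left(1 - \frac{\left(-3 + \frac{1}{-5}\right)^{2}}{2}\right)\right) + 2471 = \left(3270 + \left(1 - \frac{\left(-3 - \frac{1}{5}\right)^{2}}{2}\right)\right) + 2471 = \left(3270 + \left(1 - \frac{\left(- \frac{16}{5}\right)^{2}}{2}\right)\right) + 2471 = \left(3270 + \left(1 - \frac{128}{25}\right)\right) + 2471 = \left(3270 - \frac{103}{25}\right) + 2471 = \frac{81647}{25} + 2471 = \frac{143422}{25}$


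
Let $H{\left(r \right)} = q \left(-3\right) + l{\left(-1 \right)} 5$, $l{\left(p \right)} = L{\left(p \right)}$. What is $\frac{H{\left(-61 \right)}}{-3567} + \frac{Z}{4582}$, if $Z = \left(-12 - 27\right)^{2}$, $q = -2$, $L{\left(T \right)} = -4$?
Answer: $\frac{189295}{563586} \approx 0.33588$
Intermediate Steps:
$l{\left(p \right)} = -4$
$Z = 1521$ ($Z = \left(-39\right)^{2} = 1521$)
$H{\left(r \right)} = -14$ ($H{\left(r \right)} = \left(-2\right) \left(-3\right) - 20 = 6 - 20 = -14$)
$\frac{H{\left(-61 \right)}}{-3567} + \frac{Z}{4582} = - \frac{14}{-3567} + \frac{1521}{4582} = \left(-14\right) \left(- \frac{1}{3567}\right) + 1521 \cdot \frac{1}{4582} = \frac{14}{3567} + \frac{1521}{4582} = \frac{189295}{563586}$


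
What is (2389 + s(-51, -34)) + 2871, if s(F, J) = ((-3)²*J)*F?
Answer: 20866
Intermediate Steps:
s(F, J) = 9*F*J (s(F, J) = (9*J)*F = 9*F*J)
(2389 + s(-51, -34)) + 2871 = (2389 + 9*(-51)*(-34)) + 2871 = (2389 + 15606) + 2871 = 17995 + 2871 = 20866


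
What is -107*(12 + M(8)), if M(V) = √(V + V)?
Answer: -1712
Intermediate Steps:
M(V) = √2*√V (M(V) = √(2*V) = √2*√V)
-107*(12 + M(8)) = -107*(12 + √2*√8) = -107*(12 + √2*(2*√2)) = -107*(12 + 4) = -107*16 = -1712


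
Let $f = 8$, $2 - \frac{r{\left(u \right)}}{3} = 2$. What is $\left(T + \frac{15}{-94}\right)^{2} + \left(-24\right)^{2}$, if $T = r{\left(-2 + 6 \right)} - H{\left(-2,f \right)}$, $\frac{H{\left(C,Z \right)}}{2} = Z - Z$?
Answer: $\frac{5089761}{8836} \approx 576.03$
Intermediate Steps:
$r{\left(u \right)} = 0$ ($r{\left(u \right)} = 6 - 6 = 0$)
$H{\left(C,Z \right)} = 0$ ($H{\left(C,Z \right)} = 2 \left(Z - Z\right) = 2 \cdot 0 = 0$)
$T = 0$ ($T = 0 - 0 = 0 + 0 = 0$)
$\left(T + \frac{15}{-94}\right)^{2} + \left(-24\right)^{2} = \left(0 + \frac{15}{-94}\right)^{2} + \left(-24\right)^{2} = \left(0 + 15 \left(- \frac{1}{94}\right)\right)^{2} + 576 = \left(0 - \frac{15}{94}\right)^{2} + 576 = \left(- \frac{15}{94}\right)^{2} + 576 = \frac{225}{8836} + 576 = \frac{5089761}{8836}$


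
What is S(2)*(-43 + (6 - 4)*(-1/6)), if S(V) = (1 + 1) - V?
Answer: 0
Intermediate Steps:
S(V) = 2 - V
S(2)*(-43 + (6 - 4)*(-1/6)) = (2 - 1*2)*(-43 + (6 - 4)*(-1/6)) = (2 - 2)*(-43 + 2*(-1*⅙)) = 0*(-43 + 2*(-⅙)) = 0*(-43 - ⅓) = 0*(-130/3) = 0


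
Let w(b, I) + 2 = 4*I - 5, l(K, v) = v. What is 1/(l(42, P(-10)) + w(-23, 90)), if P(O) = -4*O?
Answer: 1/393 ≈ 0.0025445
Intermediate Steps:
w(b, I) = -7 + 4*I (w(b, I) = -2 + (4*I - 5) = -2 + (-5 + 4*I) = -7 + 4*I)
1/(l(42, P(-10)) + w(-23, 90)) = 1/(-4*(-10) + (-7 + 4*90)) = 1/(40 + (-7 + 360)) = 1/(40 + 353) = 1/393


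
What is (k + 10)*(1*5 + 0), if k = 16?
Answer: 130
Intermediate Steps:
(k + 10)*(1*5 + 0) = (16 + 10)*(1*5 + 0) = 26*(5 + 0) = 26*5 = 130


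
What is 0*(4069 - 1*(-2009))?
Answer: 0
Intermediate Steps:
0*(4069 - 1*(-2009)) = 0*(4069 + 2009) = 0*6078 = 0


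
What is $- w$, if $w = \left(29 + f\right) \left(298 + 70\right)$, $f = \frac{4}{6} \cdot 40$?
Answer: $- \frac{61456}{3} \approx -20485.0$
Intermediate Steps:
$f = \frac{80}{3}$ ($f = 4 \cdot \frac{1}{6} \cdot 40 = \frac{2}{3} \cdot 40 = \frac{80}{3} \approx 26.667$)
$w = \frac{61456}{3}$ ($w = \left(29 + \frac{80}{3}\right) \left(298 + 70\right) = \frac{167}{3} \cdot 368 = \frac{61456}{3} \approx 20485.0$)
$- w = \left(-1\right) \frac{61456}{3} = - \frac{61456}{3}$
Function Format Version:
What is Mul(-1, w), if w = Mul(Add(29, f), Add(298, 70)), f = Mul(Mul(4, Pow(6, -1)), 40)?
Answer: Rational(-61456, 3) ≈ -20485.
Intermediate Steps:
f = Rational(80, 3) (f = Mul(Mul(4, Rational(1, 6)), 40) = Mul(Rational(2, 3), 40) = Rational(80, 3) ≈ 26.667)
w = Rational(61456, 3) (w = Mul(Add(29, Rational(80, 3)), Add(298, 70)) = Mul(Rational(167, 3), 368) = Rational(61456, 3) ≈ 20485.)
Mul(-1, w) = Mul(-1, Rational(61456, 3)) = Rational(-61456, 3)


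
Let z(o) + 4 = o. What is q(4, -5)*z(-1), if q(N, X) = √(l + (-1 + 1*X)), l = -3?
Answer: -15*I ≈ -15.0*I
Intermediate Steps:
z(o) = -4 + o
q(N, X) = √(-4 + X) (q(N, X) = √(-3 + (-1 + 1*X)) = √(-3 + (-1 + X)) = √(-4 + X))
q(4, -5)*z(-1) = √(-4 - 5)*(-4 - 1) = √(-9)*(-5) = (3*I)*(-5) = -15*I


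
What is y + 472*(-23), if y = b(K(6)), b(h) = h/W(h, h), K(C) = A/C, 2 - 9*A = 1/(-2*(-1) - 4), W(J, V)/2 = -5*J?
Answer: -108561/10 ≈ -10856.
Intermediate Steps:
W(J, V) = -10*J (W(J, V) = 2*(-5*J) = -10*J)
A = 5/18 (A = 2/9 - 1/(9*(-2*(-1) - 4)) = 2/9 - 1/(9*(2 - 4)) = 2/9 - ⅑/(-2) = 2/9 - ⅑*(-½) = 2/9 + 1/18 = 5/18 ≈ 0.27778)
K(C) = 5/(18*C)
b(h) = -⅒ (b(h) = h/((-10*h)) = h*(-1/(10*h)) = -⅒)
y = -⅒ ≈ -0.10000
y + 472*(-23) = -⅒ + 472*(-23) = -⅒ - 10856 = -108561/10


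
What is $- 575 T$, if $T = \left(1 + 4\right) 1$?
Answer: $-2875$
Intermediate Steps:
$T = 5$ ($T = 5 \cdot 1 = 5$)
$- 575 T = \left(-575\right) 5 = -2875$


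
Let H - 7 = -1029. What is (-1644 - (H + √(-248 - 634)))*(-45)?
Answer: 27990 + 945*I*√2 ≈ 27990.0 + 1336.4*I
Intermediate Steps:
H = -1022 (H = 7 - 1029 = -1022)
(-1644 - (H + √(-248 - 634)))*(-45) = (-1644 - (-1022 + √(-248 - 634)))*(-45) = (-1644 - (-1022 + √(-882)))*(-45) = (-1644 - (-1022 + 21*I*√2))*(-45) = (-1644 + (1022 - 21*I*√2))*(-45) = (-622 - 21*I*√2)*(-45) = 27990 + 945*I*√2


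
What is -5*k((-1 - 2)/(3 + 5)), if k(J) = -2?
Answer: 10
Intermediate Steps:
-5*k((-1 - 2)/(3 + 5)) = -5*(-2) = 10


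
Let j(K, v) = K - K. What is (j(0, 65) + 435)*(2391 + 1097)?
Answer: 1517280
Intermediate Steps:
j(K, v) = 0
(j(0, 65) + 435)*(2391 + 1097) = (0 + 435)*(2391 + 1097) = 435*3488 = 1517280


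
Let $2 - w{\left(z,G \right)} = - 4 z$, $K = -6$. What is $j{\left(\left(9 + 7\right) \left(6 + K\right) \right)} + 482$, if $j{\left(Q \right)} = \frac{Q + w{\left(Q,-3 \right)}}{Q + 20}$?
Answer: $\frac{4821}{10} \approx 482.1$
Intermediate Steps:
$w{\left(z,G \right)} = 2 + 4 z$ ($w{\left(z,G \right)} = 2 - - 4 z = 2 + 4 z$)
$j{\left(Q \right)} = \frac{2 + 5 Q}{20 + Q}$ ($j{\left(Q \right)} = \frac{Q + \left(2 + 4 Q\right)}{Q + 20} = \frac{2 + 5 Q}{20 + Q}$)
$j{\left(\left(9 + 7\right) \left(6 + K\right) \right)} + 482 = \frac{2 + 5 \left(9 + 7\right) \left(6 - 6\right)}{20 + \left(9 + 7\right) \left(6 - 6\right)} + 482 = \frac{2 + 5 \cdot 16 \cdot 0}{20 + 16 \cdot 0} + 482 = \frac{2 + 5 \cdot 0}{20 + 0} + 482 = \frac{2 + 0}{20} + 482 = \frac{1}{20} \cdot 2 + 482 = \frac{1}{10} + 482 = \frac{4821}{10}$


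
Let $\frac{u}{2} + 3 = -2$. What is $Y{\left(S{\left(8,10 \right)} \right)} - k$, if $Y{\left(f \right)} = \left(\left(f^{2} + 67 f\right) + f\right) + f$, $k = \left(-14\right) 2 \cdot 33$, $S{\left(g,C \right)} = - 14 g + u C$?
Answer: $31240$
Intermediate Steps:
$u = -10$ ($u = -6 + 2 \left(-2\right) = -6 - 4 = -10$)
$S{\left(g,C \right)} = - 14 g - 10 C$
$k = -924$ ($k = \left(-28\right) 33 = -924$)
$Y{\left(f \right)} = f^{2} + 69 f$ ($Y{\left(f \right)} = \left(f^{2} + 68 f\right) + f = f^{2} + 69 f$)
$Y{\left(S{\left(8,10 \right)} \right)} - k = \left(\left(-14\right) 8 - 100\right) \left(69 - 212\right) - -924 = \left(-112 - 100\right) \left(69 - 212\right) + 924 = - 212 \left(69 - 212\right) + 924 = \left(-212\right) \left(-143\right) + 924 = 30316 + 924 = 31240$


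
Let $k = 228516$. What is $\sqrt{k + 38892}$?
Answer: $12 \sqrt{1857} \approx 517.12$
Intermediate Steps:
$\sqrt{k + 38892} = \sqrt{228516 + 38892} = \sqrt{267408} = 12 \sqrt{1857}$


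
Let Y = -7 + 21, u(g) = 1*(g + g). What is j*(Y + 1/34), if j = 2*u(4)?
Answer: 3816/17 ≈ 224.47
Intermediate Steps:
u(g) = 2*g (u(g) = 1*(2*g) = 2*g)
j = 16 (j = 2*(2*4) = 2*8 = 16)
Y = 14
j*(Y + 1/34) = 16*(14 + 1/34) = 16*(477/34) = 3816/17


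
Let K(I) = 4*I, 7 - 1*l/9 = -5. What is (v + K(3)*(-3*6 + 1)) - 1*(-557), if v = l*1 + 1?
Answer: 462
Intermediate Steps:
l = 108 (l = 63 - 9*(-5) = 63 + 45 = 108)
v = 109 (v = 108*1 + 1 = 108 + 1 = 109)
(v + K(3)*(-3*6 + 1)) - 1*(-557) = (109 + (4*3)*(-3*6 + 1)) - 1*(-557) = (109 + 12*(-18 + 1)) + 557 = (109 + 12*(-17)) + 557 = (109 - 204) + 557 = -95 + 557 = 462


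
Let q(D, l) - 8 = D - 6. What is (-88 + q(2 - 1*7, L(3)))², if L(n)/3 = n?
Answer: 8281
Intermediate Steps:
L(n) = 3*n
q(D, l) = 2 + D (q(D, l) = 8 + (D - 6) = 8 + (-6 + D) = 2 + D)
(-88 + q(2 - 1*7, L(3)))² = (-88 + (2 + (2 - 1*7)))² = (-88 + (2 + (2 - 7)))² = (-88 + (2 - 5))² = (-88 - 3)² = (-91)² = 8281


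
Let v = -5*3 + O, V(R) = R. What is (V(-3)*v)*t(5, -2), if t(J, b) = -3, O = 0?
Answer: -135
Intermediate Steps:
v = -15 (v = -5*3 + 0 = -15 + 0 = -15)
(V(-3)*v)*t(5, -2) = -3*(-15)*(-3) = 45*(-3) = -135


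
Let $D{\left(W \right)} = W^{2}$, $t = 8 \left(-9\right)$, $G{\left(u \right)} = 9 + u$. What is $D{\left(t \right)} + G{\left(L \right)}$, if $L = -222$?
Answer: $4971$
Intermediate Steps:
$t = -72$
$D{\left(t \right)} + G{\left(L \right)} = \left(-72\right)^{2} + \left(9 - 222\right) = 5184 - 213 = 4971$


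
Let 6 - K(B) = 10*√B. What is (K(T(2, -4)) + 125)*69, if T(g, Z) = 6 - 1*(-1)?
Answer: 9039 - 690*√7 ≈ 7213.4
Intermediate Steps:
T(g, Z) = 7 (T(g, Z) = 6 + 1 = 7)
K(B) = 6 - 10*√B
(K(T(2, -4)) + 125)*69 = ((6 - 10*√7) + 125)*69 = (131 - 10*√7)*69 = 9039 - 690*√7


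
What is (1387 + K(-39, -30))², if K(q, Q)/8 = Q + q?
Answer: 697225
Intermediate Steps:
K(q, Q) = 8*Q + 8*q (K(q, Q) = 8*(Q + q) = 8*Q + 8*q)
(1387 + K(-39, -30))² = (1387 + (8*(-30) + 8*(-39)))² = (1387 + (-240 - 312))² = (1387 - 552)² = 835² = 697225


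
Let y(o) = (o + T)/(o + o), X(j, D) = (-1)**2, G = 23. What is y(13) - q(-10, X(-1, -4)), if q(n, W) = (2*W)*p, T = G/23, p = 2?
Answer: -45/13 ≈ -3.4615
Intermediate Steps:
T = 1 (T = 23/23 = 23*(1/23) = 1)
X(j, D) = 1
q(n, W) = 4*W (q(n, W) = (2*W)*2 = 4*W)
y(o) = (1 + o)/(2*o) (y(o) = (o + 1)/(o + o) = (1 + o)/((2*o)) = (1 + o)*(1/(2*o)) = (1 + o)/(2*o))
y(13) - q(-10, X(-1, -4)) = (1/2)*(1 + 13)/13 - 4 = (1/2)*(1/13)*14 - 1*4 = 7/13 - 4 = -45/13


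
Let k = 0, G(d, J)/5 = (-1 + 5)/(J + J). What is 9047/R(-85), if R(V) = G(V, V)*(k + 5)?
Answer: -153799/10 ≈ -15380.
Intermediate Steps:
G(d, J) = 10/J (G(d, J) = 5*((-1 + 5)/(J + J)) = 5*(4/((2*J))) = 5*(4*(1/(2*J))) = 5*(2/J) = 10/J)
R(V) = 50/V (R(V) = (10/V)*(0 + 5) = (10/V)*5 = 50/V)
9047/R(-85) = 9047/((50/(-85))) = 9047/((50*(-1/85))) = 9047/(-10/17) = 9047*(-17/10) = -153799/10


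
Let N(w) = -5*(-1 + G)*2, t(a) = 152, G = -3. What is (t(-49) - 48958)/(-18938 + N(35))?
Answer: 24403/9449 ≈ 2.5826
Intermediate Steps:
N(w) = 40 (N(w) = -5*(-1 - 3)*2 = -5*(-4)*2 = 20*2 = 40)
(t(-49) - 48958)/(-18938 + N(35)) = (152 - 48958)/(-18938 + 40) = -48806/(-18898) = -48806*(-1/18898) = 24403/9449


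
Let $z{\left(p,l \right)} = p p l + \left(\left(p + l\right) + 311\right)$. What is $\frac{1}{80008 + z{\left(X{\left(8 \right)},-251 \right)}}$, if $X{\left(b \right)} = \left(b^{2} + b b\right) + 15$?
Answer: $- \frac{1}{5052488} \approx -1.9792 \cdot 10^{-7}$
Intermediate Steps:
$X{\left(b \right)} = 15 + 2 b^{2}$ ($X{\left(b \right)} = \left(b^{2} + b^{2}\right) + 15 = 2 b^{2} + 15 = 15 + 2 b^{2}$)
$z{\left(p,l \right)} = 311 + l + p + l p^{2}$ ($z{\left(p,l \right)} = p^{2} l + \left(\left(l + p\right) + 311\right) = l p^{2} + \left(311 + l + p\right) = 311 + l + p + l p^{2}$)
$\frac{1}{80008 + z{\left(X{\left(8 \right)},-251 \right)}} = \frac{1}{80008 + \left(311 - 251 + \left(15 + 2 \cdot 8^{2}\right) - 251 \left(15 + 2 \cdot 8^{2}\right)^{2}\right)} = \frac{1}{80008 + \left(311 - 251 + \left(15 + 2 \cdot 64\right) - 251 \left(15 + 2 \cdot 64\right)^{2}\right)} = \frac{1}{80008 + \left(311 - 251 + \left(15 + 128\right) - 251 \left(15 + 128\right)^{2}\right)} = \frac{1}{80008 + \left(311 - 251 + 143 - 251 \cdot 143^{2}\right)} = \frac{1}{80008 + \left(311 - 251 + 143 - 5132699\right)} = \frac{1}{80008 - 5132496} = \frac{1}{-5052488} = - \frac{1}{5052488}$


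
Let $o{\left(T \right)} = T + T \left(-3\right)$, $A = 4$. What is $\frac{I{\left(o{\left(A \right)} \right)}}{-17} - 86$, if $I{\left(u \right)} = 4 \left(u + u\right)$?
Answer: $- \frac{1398}{17} \approx -82.235$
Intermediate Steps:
$o{\left(T \right)} = - 2 T$ ($o{\left(T \right)} = T - 3 T = - 2 T$)
$I{\left(u \right)} = 8 u$ ($I{\left(u \right)} = 4 \cdot 2 u = 8 u$)
$\frac{I{\left(o{\left(A \right)} \right)}}{-17} - 86 = \frac{8 \left(\left(-2\right) 4\right)}{-17} - 86 = - \frac{8 \left(-8\right)}{17} - 86 = \left(- \frac{1}{17}\right) \left(-64\right) - 86 = \frac{64}{17} - 86 = - \frac{1398}{17}$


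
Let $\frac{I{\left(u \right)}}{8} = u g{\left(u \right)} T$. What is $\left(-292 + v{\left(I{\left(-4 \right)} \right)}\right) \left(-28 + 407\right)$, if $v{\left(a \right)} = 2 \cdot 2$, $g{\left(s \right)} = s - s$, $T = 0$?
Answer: $-109152$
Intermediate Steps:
$g{\left(s \right)} = 0$
$I{\left(u \right)} = 0$ ($I{\left(u \right)} = 8 u 0 \cdot 0 = 8 \cdot 0 \cdot 0 = 8 \cdot 0 = 0$)
$v{\left(a \right)} = 4$
$\left(-292 + v{\left(I{\left(-4 \right)} \right)}\right) \left(-28 + 407\right) = \left(-292 + 4\right) \left(-28 + 407\right) = \left(-288\right) 379 = -109152$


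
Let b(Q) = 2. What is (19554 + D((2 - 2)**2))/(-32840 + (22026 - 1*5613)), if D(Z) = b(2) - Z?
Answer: -19556/16427 ≈ -1.1905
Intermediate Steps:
D(Z) = 2 - Z
(19554 + D((2 - 2)**2))/(-32840 + (22026 - 1*5613)) = (19554 + (2 - (2 - 2)**2))/(-32840 + (22026 - 1*5613)) = (19554 + (2 - 1*0**2))/(-32840 + (22026 - 5613)) = (19554 + (2 - 1*0))/(-32840 + 16413) = (19554 + (2 + 0))/(-16427) = (19554 + 2)*(-1/16427) = 19556*(-1/16427) = -19556/16427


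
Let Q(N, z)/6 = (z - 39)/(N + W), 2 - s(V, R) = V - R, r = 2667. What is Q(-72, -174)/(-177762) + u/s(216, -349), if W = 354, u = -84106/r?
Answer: 234336603419/4181642890698 ≈ 0.056039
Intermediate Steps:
s(V, R) = 2 + R - V (s(V, R) = 2 - (V - R) = 2 + (R - V) = 2 + R - V)
u = -84106/2667 ≈ -31.536
Q(N, z) = 6*(-39 + z)/(354 + N) (Q(N, z) = 6*((z - 39)/(N + 354)) = 6*((-39 + z)/(354 + N)) = 6*(-39 + z)/(354 + N))
Q(-72, -174)/(-177762) + u/s(216, -349) = (6*(-39 - 174)/(354 - 72))/(-177762) - 84106/(2667*(2 - 349 - 1*216)) = (6*(-213)/282)*(-1/177762) - 84106/(2667*(2 - 349 - 216)) = (6*(1/282)*(-213))*(-1/177762) - 84106/2667/(-563) = -213/47*(-1/177762) - 84106/2667*(-1/563) = 71/2784938 + 84106/1501521 = 234336603419/4181642890698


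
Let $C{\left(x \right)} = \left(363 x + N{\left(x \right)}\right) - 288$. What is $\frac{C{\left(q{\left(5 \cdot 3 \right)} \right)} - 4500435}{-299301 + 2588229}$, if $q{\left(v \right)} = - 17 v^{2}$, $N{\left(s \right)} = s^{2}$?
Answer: $\frac{2913809}{762976} \approx 3.819$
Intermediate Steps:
$C{\left(x \right)} = -288 + x^{2} + 363 x$ ($C{\left(x \right)} = \left(363 x + x^{2}\right) - 288 = \left(x^{2} + 363 x\right) - 288 = -288 + x^{2} + 363 x$)
$\frac{C{\left(q{\left(5 \cdot 3 \right)} \right)} - 4500435}{-299301 + 2588229} = \frac{\left(-288 + \left(- 17 \left(5 \cdot 3\right)^{2}\right)^{2} + 363 \left(- 17 \left(5 \cdot 3\right)^{2}\right)\right) - 4500435}{-299301 + 2588229} = \frac{\left(-288 + \left(- 17 \cdot 15^{2}\right)^{2} + 363 \left(- 17 \cdot 15^{2}\right)\right) - 4500435}{2288928} = \left(\left(-288 + \left(\left(-17\right) 225\right)^{2} + 363 \left(\left(-17\right) 225\right)\right) - 4500435\right) \frac{1}{2288928} = \left(\left(-288 + \left(-3825\right)^{2} + 363 \left(-3825\right)\right) - 4500435\right) \frac{1}{2288928} = \left(\left(-288 + 14630625 - 1388475\right) - 4500435\right) \frac{1}{2288928} = \left(13241862 - 4500435\right) \frac{1}{2288928} = 8741427 \cdot \frac{1}{2288928} = \frac{2913809}{762976}$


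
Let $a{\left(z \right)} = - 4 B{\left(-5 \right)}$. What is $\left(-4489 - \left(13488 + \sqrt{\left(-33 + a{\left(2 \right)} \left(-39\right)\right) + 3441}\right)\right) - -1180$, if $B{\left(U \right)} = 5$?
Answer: $-16797 - 2 \sqrt{1047} \approx -16862.0$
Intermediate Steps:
$a{\left(z \right)} = -20$ ($a{\left(z \right)} = \left(-4\right) 5 = -20$)
$\left(-4489 - \left(13488 + \sqrt{\left(-33 + a{\left(2 \right)} \left(-39\right)\right) + 3441}\right)\right) - -1180 = \left(-4489 - \left(13488 + \sqrt{\left(-33 - -780\right) + 3441}\right)\right) - -1180 = \left(-4489 - \left(13488 + \sqrt{\left(-33 + 780\right) + 3441}\right)\right) + \left(-15662 + 16842\right) = \left(-4489 - \left(13488 + \sqrt{747 + 3441}\right)\right) + 1180 = \left(-4489 - \left(13488 + \sqrt{4188}\right)\right) + 1180 = \left(-4489 - \left(13488 + 2 \sqrt{1047}\right)\right) + 1180 = \left(-17977 - 2 \sqrt{1047}\right) + 1180 = -16797 - 2 \sqrt{1047}$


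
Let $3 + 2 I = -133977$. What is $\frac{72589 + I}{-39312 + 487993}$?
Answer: $\frac{5599}{448681} \approx 0.012479$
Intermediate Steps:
$I = -66990$ ($I = - \frac{3}{2} + \frac{1}{2} \left(-133977\right) = - \frac{3}{2} - \frac{133977}{2} = -66990$)
$\frac{72589 + I}{-39312 + 487993} = \frac{72589 - 66990}{-39312 + 487993} = \frac{5599}{448681}$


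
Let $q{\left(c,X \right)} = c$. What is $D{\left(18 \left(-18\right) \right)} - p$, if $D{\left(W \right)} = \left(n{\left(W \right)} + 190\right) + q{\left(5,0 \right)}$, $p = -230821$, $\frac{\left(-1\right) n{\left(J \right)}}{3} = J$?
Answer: $231988$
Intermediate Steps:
$n{\left(J \right)} = - 3 J$
$D{\left(W \right)} = 195 - 3 W$ ($D{\left(W \right)} = \left(- 3 W + 190\right) + 5 = \left(190 - 3 W\right) + 5 = 195 - 3 W$)
$D{\left(18 \left(-18\right) \right)} - p = \left(195 - 3 \cdot 18 \left(-18\right)\right) - -230821 = \left(195 - -972\right) + 230821 = \left(195 + 972\right) + 230821 = 1167 + 230821 = 231988$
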